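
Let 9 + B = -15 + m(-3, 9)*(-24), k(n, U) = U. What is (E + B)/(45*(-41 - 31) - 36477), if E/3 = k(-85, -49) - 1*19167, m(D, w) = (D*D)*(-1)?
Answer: 2128/1471 ≈ 1.4466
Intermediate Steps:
m(D, w) = -D² (m(D, w) = D²*(-1) = -D²)
E = -57648 (E = 3*(-49 - 1*19167) = 3*(-49 - 19167) = 3*(-19216) = -57648)
B = 192 (B = -9 + (-15 - 1*(-3)²*(-24)) = -9 + (-15 - 1*9*(-24)) = -9 + (-15 - 9*(-24)) = -9 + (-15 + 216) = -9 + 201 = 192)
(E + B)/(45*(-41 - 31) - 36477) = (-57648 + 192)/(45*(-41 - 31) - 36477) = -57456/(45*(-72) - 36477) = -57456/(-3240 - 36477) = -57456/(-39717) = -57456*(-1/39717) = 2128/1471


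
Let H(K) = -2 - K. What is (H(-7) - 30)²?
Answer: 625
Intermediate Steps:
(H(-7) - 30)² = ((-2 - 1*(-7)) - 30)² = ((-2 + 7) - 30)² = (5 - 30)² = (-25)² = 625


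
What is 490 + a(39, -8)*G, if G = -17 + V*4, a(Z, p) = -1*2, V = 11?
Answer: 436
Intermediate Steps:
a(Z, p) = -2
G = 27 (G = -17 + 11*4 = -17 + 44 = 27)
490 + a(39, -8)*G = 490 - 2*27 = 490 - 54 = 436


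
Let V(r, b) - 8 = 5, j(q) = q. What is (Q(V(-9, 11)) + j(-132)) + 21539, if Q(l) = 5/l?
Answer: 278296/13 ≈ 21407.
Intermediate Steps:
V(r, b) = 13 (V(r, b) = 8 + 5 = 13)
(Q(V(-9, 11)) + j(-132)) + 21539 = (5/13 - 132) + 21539 = -1711/13 + 21539 = 278296/13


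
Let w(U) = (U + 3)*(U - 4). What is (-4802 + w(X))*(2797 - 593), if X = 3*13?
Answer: -7343728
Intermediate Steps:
X = 39
w(U) = (-4 + U)*(3 + U) (w(U) = (3 + U)*(-4 + U) = (-4 + U)*(3 + U))
(-4802 + w(X))*(2797 - 593) = (-4802 + (-12 + 39² - 1*39))*(2797 - 593) = (-4802 + (-12 + 1521 - 39))*2204 = (-4802 + 1470)*2204 = -3332*2204 = -7343728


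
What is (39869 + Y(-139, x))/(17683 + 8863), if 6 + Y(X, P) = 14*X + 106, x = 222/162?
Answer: 38023/26546 ≈ 1.4323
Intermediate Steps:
x = 37/27 (x = 222*(1/162) = 37/27 ≈ 1.3704)
Y(X, P) = 100 + 14*X (Y(X, P) = -6 + (14*X + 106) = -6 + (106 + 14*X) = 100 + 14*X)
(39869 + Y(-139, x))/(17683 + 8863) = (39869 + (100 + 14*(-139)))/(17683 + 8863) = (39869 + (100 - 1946))/26546 = (39869 - 1846)*(1/26546) = 38023*(1/26546) = 38023/26546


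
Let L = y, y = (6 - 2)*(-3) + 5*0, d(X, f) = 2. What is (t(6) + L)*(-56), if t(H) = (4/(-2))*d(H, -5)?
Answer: 896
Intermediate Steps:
t(H) = -4 (t(H) = (4/(-2))*2 = (4*(-½))*2 = -2*2 = -4)
y = -12 (y = 4*(-3) + 0 = -12 + 0 = -12)
L = -12
(t(6) + L)*(-56) = (-4 - 12)*(-56) = -16*(-56) = 896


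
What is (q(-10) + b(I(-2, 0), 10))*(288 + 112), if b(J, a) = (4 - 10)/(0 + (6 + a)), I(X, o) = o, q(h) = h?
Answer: -4150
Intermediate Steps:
b(J, a) = -6/(6 + a)
(q(-10) + b(I(-2, 0), 10))*(288 + 112) = (-10 - 6/(6 + 10))*(288 + 112) = (-10 - 6/16)*400 = (-10 - 6*1/16)*400 = (-10 - 3/8)*400 = -83/8*400 = -4150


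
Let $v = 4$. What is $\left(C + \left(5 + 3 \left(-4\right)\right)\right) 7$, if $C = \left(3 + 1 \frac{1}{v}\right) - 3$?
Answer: $- \frac{189}{4} \approx -47.25$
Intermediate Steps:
$C = \frac{1}{4}$ ($C = \left(3 + 1 \cdot \frac{1}{4}\right) - 3 = \left(3 + \frac{1}{4}\right) - 3 = \frac{13}{4} - 3 = \frac{1}{4} \approx 0.25$)
$\left(C + \left(5 + 3 \left(-4\right)\right)\right) 7 = \left(\frac{1}{4} + \left(5 + 3 \left(-4\right)\right)\right) 7 = \left(\frac{1}{4} + \left(5 - 12\right)\right) 7 = \left(\frac{1}{4} - 7\right) 7 = \left(- \frac{27}{4}\right) 7 = - \frac{189}{4}$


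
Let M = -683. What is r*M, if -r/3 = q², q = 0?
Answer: 0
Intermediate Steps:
r = 0 (r = -3*0² = -3*0 = 0)
r*M = 0*(-683) = 0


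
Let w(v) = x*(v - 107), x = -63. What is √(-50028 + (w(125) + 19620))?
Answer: I*√31542 ≈ 177.6*I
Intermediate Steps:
w(v) = 6741 - 63*v (w(v) = -63*(v - 107) = -63*(-107 + v) = 6741 - 63*v)
√(-50028 + (w(125) + 19620)) = √(-50028 + ((6741 - 63*125) + 19620)) = √(-50028 + ((6741 - 7875) + 19620)) = √(-50028 + (-1134 + 19620)) = √(-50028 + 18486) = √(-31542) = I*√31542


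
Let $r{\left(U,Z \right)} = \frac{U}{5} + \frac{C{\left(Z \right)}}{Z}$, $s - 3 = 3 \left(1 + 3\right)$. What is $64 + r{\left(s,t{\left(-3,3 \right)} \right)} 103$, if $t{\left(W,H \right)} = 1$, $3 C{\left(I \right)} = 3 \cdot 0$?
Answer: $373$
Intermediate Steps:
$C{\left(I \right)} = 0$ ($C{\left(I \right)} = \frac{3 \cdot 0}{3} = \frac{1}{3} \cdot 0 = 0$)
$s = 15$ ($s = 3 + 3 \left(1 + 3\right) = 3 + 3 \cdot 4 = 3 + 12 = 15$)
$r{\left(U,Z \right)} = \frac{U}{5}$ ($r{\left(U,Z \right)} = \frac{U}{5} + \frac{0}{Z} = U \frac{1}{5} + 0 = \frac{U}{5} + 0 = \frac{U}{5}$)
$64 + r{\left(s,t{\left(-3,3 \right)} \right)} 103 = 64 + \frac{1}{5} \cdot 15 \cdot 103 = 64 + 3 \cdot 103 = 64 + 309 = 373$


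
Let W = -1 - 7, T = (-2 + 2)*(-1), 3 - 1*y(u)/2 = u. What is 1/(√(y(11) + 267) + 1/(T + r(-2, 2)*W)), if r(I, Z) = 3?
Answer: 24/144575 + 576*√251/144575 ≈ 0.063286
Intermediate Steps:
y(u) = 6 - 2*u
T = 0 (T = 0*(-1) = 0)
W = -8
1/(√(y(11) + 267) + 1/(T + r(-2, 2)*W)) = 1/(√((6 - 2*11) + 267) + 1/(0 + 3*(-8))) = 1/(√((6 - 22) + 267) + 1/(0 - 24)) = 1/(√(-16 + 267) + 1/(-24)) = 1/(√251 - 1/24) = 1/(-1/24 + √251)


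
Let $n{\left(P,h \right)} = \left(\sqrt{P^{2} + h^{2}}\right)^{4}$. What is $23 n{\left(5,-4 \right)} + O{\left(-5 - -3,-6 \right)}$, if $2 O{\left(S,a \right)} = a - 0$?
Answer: $38660$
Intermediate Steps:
$O{\left(S,a \right)} = \frac{a}{2}$ ($O{\left(S,a \right)} = \frac{a - 0}{2} = \frac{a + 0}{2} = \frac{a}{2}$)
$n{\left(P,h \right)} = \left(P^{2} + h^{2}\right)^{2}$
$23 n{\left(5,-4 \right)} + O{\left(-5 - -3,-6 \right)} = 23 \left(5^{2} + \left(-4\right)^{2}\right)^{2} + \frac{1}{2} \left(-6\right) = 23 \left(25 + 16\right)^{2} - 3 = 23 \cdot 41^{2} - 3 = 23 \cdot 1681 - 3 = 38663 - 3 = 38660$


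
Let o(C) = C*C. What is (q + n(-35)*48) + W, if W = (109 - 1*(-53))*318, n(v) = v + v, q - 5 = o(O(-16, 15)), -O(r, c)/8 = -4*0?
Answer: 48161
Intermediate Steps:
O(r, c) = 0 (O(r, c) = -(-32)*0 = -8*0 = 0)
o(C) = C**2
q = 5 (q = 5 + 0**2 = 5 + 0 = 5)
n(v) = 2*v
W = 51516 (W = (109 + 53)*318 = 162*318 = 51516)
(q + n(-35)*48) + W = (5 + (2*(-35))*48) + 51516 = (5 - 70*48) + 51516 = (5 - 3360) + 51516 = -3355 + 51516 = 48161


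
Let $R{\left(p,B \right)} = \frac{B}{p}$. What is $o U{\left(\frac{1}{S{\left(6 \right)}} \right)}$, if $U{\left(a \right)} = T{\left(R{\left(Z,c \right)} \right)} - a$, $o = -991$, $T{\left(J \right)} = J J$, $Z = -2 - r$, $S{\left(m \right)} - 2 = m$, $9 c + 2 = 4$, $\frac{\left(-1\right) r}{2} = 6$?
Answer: $\frac{1998847}{16200} \approx 123.39$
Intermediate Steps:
$r = -12$ ($r = \left(-2\right) 6 = -12$)
$c = \frac{2}{9}$ ($c = - \frac{2}{9} + \frac{1}{9} \cdot 4 = - \frac{2}{9} + \frac{4}{9} = \frac{2}{9} \approx 0.22222$)
$S{\left(m \right)} = 2 + m$
$Z = 10$ ($Z = -2 - -12 = -2 + 12 = 10$)
$T{\left(J \right)} = J^{2}$
$U{\left(a \right)} = \frac{1}{2025} - a$ ($U{\left(a \right)} = \left(\frac{2}{9 \cdot 10}\right)^{2} - a = \left(\frac{2}{9} \cdot \frac{1}{10}\right)^{2} - a = \left(\frac{1}{45}\right)^{2} - a = \frac{1}{2025} - a$)
$o U{\left(\frac{1}{S{\left(6 \right)}} \right)} = - 991 \left(\frac{1}{2025} - \frac{1}{2 + 6}\right) = - 991 \left(\frac{1}{2025} - \frac{1}{8}\right) = \left(-991\right) \left(- \frac{2017}{16200}\right) = \frac{1998847}{16200}$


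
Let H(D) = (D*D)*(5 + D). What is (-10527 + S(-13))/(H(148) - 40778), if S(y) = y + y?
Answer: -10553/3310534 ≈ -0.0031877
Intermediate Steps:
S(y) = 2*y
H(D) = D²*(5 + D)
(-10527 + S(-13))/(H(148) - 40778) = (-10527 + 2*(-13))/(148²*(5 + 148) - 40778) = (-10527 - 26)/(21904*153 - 40778) = -10553/(3351312 - 40778) = -10553/3310534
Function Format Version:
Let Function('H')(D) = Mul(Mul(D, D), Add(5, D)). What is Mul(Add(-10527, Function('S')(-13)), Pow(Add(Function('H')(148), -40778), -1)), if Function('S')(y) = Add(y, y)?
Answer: Rational(-10553, 3310534) ≈ -0.0031877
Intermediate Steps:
Function('S')(y) = Mul(2, y)
Function('H')(D) = Mul(Pow(D, 2), Add(5, D))
Mul(Add(-10527, Function('S')(-13)), Pow(Add(Function('H')(148), -40778), -1)) = Mul(Add(-10527, Mul(2, -13)), Pow(Add(Mul(Pow(148, 2), Add(5, 148)), -40778), -1)) = Mul(Add(-10527, -26), Pow(Add(Mul(21904, 153), -40778), -1)) = Mul(-10553, Pow(Add(3351312, -40778), -1)) = Mul(-10553, Pow(3310534, -1)) = Mul(-10553, Rational(1, 3310534)) = Rational(-10553, 3310534)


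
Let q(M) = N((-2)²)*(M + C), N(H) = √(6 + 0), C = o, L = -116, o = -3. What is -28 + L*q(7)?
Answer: -28 - 464*√6 ≈ -1164.6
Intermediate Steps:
C = -3
N(H) = √6
q(M) = √6*(-3 + M) (q(M) = √6*(M - 3) = √6*(-3 + M))
-28 + L*q(7) = -28 - 116*√6*(-3 + 7) = -28 - 116*√6*4 = -28 - 464*√6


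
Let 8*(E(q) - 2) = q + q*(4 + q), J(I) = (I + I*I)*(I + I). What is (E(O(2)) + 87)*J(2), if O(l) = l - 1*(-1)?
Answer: 2208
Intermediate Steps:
O(l) = 1 + l (O(l) = l + 1 = 1 + l)
J(I) = 2*I*(I + I²) (J(I) = (I + I²)*(2*I) = 2*I*(I + I²))
E(q) = 2 + q/8 + q*(4 + q)/8 (E(q) = 2 + (q + q*(4 + q))/8 = 2 + (q/8 + q*(4 + q)/8) = 2 + q/8 + q*(4 + q)/8)
(E(O(2)) + 87)*J(2) = ((2 + (1 + 2)²/8 + 5*(1 + 2)/8) + 87)*(2*2²*(1 + 2)) = ((2 + (⅛)*3² + (5/8)*3) + 87)*(2*4*3) = ((2 + (⅛)*9 + 15/8) + 87)*24 = ((2 + 9/8 + 15/8) + 87)*24 = (5 + 87)*24 = 92*24 = 2208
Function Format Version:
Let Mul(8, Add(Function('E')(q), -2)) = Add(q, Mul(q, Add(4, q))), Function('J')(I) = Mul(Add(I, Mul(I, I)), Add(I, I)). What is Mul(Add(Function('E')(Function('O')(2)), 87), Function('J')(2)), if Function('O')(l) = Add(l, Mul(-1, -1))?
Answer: 2208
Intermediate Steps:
Function('O')(l) = Add(1, l) (Function('O')(l) = Add(l, 1) = Add(1, l))
Function('J')(I) = Mul(2, I, Add(I, Pow(I, 2))) (Function('J')(I) = Mul(Add(I, Pow(I, 2)), Mul(2, I)) = Mul(2, I, Add(I, Pow(I, 2))))
Function('E')(q) = Add(2, Mul(Rational(1, 8), q), Mul(Rational(1, 8), q, Add(4, q))) (Function('E')(q) = Add(2, Mul(Rational(1, 8), Add(q, Mul(q, Add(4, q))))) = Add(2, Add(Mul(Rational(1, 8), q), Mul(Rational(1, 8), q, Add(4, q)))) = Add(2, Mul(Rational(1, 8), q), Mul(Rational(1, 8), q, Add(4, q))))
Mul(Add(Function('E')(Function('O')(2)), 87), Function('J')(2)) = Mul(Add(Add(2, Mul(Rational(1, 8), Pow(Add(1, 2), 2)), Mul(Rational(5, 8), Add(1, 2))), 87), Mul(2, Pow(2, 2), Add(1, 2))) = Mul(Add(Add(2, Mul(Rational(1, 8), Pow(3, 2)), Mul(Rational(5, 8), 3)), 87), Mul(2, 4, 3)) = Mul(Add(Add(2, Mul(Rational(1, 8), 9), Rational(15, 8)), 87), 24) = Mul(Add(Add(2, Rational(9, 8), Rational(15, 8)), 87), 24) = Mul(Add(5, 87), 24) = Mul(92, 24) = 2208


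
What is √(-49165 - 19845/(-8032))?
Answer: I*√198226464370/2008 ≈ 221.73*I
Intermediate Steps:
√(-49165 - 19845/(-8032)) = √(-49165 - 19845*(-1/8032)) = √(-49165 + 19845/8032) = √(-394873435/8032) = I*√198226464370/2008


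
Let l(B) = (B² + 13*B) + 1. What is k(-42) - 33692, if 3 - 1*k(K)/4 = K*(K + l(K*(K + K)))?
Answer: 2098724296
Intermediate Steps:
l(B) = 1 + B² + 13*B
k(K) = 12 - 4*K*(1 + K + 4*K⁴ + 26*K²) (k(K) = 12 - 4*K*(K + (1 + (K*(K + K))² + 13*(K*(K + K)))) = 12 - 4*K*(K + (1 + (K*(2*K))² + 13*(K*(2*K)))) = 12 - 4*K*(K + (1 + (2*K²)² + 13*(2*K²))) = 12 - 4*K*(K + (1 + 4*K⁴ + 26*K²)) = 12 - 4*K*(1 + K + 4*K⁴ + 26*K²))
k(-42) - 33692 = (12 - 104*(-42)³ - 16*(-42)⁵ - 4*(-42) - 4*(-42)²) - 33692 = (12 - 104*(-74088) - 16*(-130691232) + 168 - 4*1764) - 33692 = (12 + 7705152 + 2091059712 + 168 - 7056) - 33692 = 2098757988 - 33692 = 2098724296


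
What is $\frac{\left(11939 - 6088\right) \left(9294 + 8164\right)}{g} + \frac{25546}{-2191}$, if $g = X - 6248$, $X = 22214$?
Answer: $\frac{111697839671}{17490753} \approx 6386.1$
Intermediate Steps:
$g = 15966$ ($g = 22214 - 6248 = 15966$)
$\frac{\left(11939 - 6088\right) \left(9294 + 8164\right)}{g} + \frac{25546}{-2191} = \frac{\left(11939 - 6088\right) \left(9294 + 8164\right)}{15966} + \frac{25546}{-2191} = 5851 \cdot 17458 \cdot \frac{1}{15966} + 25546 \left(- \frac{1}{2191}\right) = 102146758 \cdot \frac{1}{15966} - \frac{25546}{2191} = \frac{51073379}{7983} - \frac{25546}{2191} = \frac{111697839671}{17490753}$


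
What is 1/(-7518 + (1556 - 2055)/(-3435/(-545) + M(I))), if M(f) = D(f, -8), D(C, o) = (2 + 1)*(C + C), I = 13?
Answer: -9189/69137293 ≈ -0.00013291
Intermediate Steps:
D(C, o) = 6*C (D(C, o) = 3*(2*C) = 6*C)
M(f) = 6*f
1/(-7518 + (1556 - 2055)/(-3435/(-545) + M(I))) = 1/(-7518 + (1556 - 2055)/(-3435/(-545) + 6*13)) = 1/(-7518 - 499/(-3435*(-1/545) + 78)) = 1/(-7518 - 499/(687/109 + 78)) = 1/(-7518 - 499/9189/109) = 1/(-7518 - 499*109/9189) = 1/(-7518 - 54391/9189) = 1/(-69137293/9189) = -9189/69137293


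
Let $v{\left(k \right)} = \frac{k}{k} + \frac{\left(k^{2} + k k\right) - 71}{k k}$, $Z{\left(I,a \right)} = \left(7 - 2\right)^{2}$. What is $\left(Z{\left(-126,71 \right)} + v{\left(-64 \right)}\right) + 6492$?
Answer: $\frac{26705849}{4096} \approx 6520.0$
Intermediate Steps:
$Z{\left(I,a \right)} = 25$ ($Z{\left(I,a \right)} = 5^{2} = 25$)
$v{\left(k \right)} = 1 + \frac{-71 + 2 k^{2}}{k^{2}}$ ($v{\left(k \right)} = 1 + \frac{\left(k^{2} + k^{2}\right) - 71}{k^{2}} = 1 + \frac{2 k^{2} - 71}{k^{2}} = 1 + \frac{-71 + 2 k^{2}}{k^{2}}$)
$\left(Z{\left(-126,71 \right)} + v{\left(-64 \right)}\right) + 6492 = \left(25 + \left(3 - \frac{71}{4096}\right)\right) + 6492 = \left(25 + \frac{12217}{4096}\right) + 6492 = \frac{114617}{4096} + 6492 = \frac{26705849}{4096}$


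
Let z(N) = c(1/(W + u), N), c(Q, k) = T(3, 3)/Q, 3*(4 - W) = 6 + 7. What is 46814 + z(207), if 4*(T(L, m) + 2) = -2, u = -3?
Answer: 140467/3 ≈ 46822.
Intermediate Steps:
T(L, m) = -5/2 (T(L, m) = -2 + (¼)*(-2) = -2 - ½ = -5/2)
W = -⅓ (W = 4 - (6 + 7)/3 = 4 - ⅓*13 = 4 - 13/3 = -⅓ ≈ -0.33333)
c(Q, k) = -5/(2*Q)
z(N) = 25/3 (z(N) = -5/(2*(1/(-⅓ - 3))) = -5/(2*(1/(-10/3))) = -5/(2*(-3/10)) = -5/2*(-10/3) = 25/3)
46814 + z(207) = 46814 + 25/3 = 140467/3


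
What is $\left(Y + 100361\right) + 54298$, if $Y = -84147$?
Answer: $70512$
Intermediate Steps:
$\left(Y + 100361\right) + 54298 = \left(-84147 + 100361\right) + 54298 = 16214 + 54298 = 70512$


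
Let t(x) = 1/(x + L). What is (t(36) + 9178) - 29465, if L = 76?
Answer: -2272143/112 ≈ -20287.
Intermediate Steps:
t(x) = 1/(76 + x) (t(x) = 1/(x + 76) = 1/(76 + x))
(t(36) + 9178) - 29465 = (1/(76 + 36) + 9178) - 29465 = (1/112 + 9178) - 29465 = 1027937/112 - 29465 = -2272143/112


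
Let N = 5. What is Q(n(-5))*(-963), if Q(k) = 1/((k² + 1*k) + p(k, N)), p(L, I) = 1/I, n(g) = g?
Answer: -4815/101 ≈ -47.673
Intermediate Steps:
Q(k) = 1/(⅕ + k + k²) (Q(k) = 1/((k² + 1*k) + 1/5) = 1/((k² + k) + ⅕) = 1/((k + k²) + ⅕) = 1/(⅕ + k + k²))
Q(n(-5))*(-963) = (5/(1 + 5*(-5) + 5*(-5)²))*(-963) = (5/(1 - 25 + 5*25))*(-963) = (5/(1 - 25 + 125))*(-963) = (5/101)*(-963) = -4815/101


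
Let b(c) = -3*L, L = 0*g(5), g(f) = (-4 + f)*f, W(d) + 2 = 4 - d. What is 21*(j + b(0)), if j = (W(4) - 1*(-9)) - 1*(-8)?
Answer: 315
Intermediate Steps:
W(d) = 2 - d (W(d) = -2 + (4 - d) = 2 - d)
g(f) = f*(-4 + f)
L = 0 (L = 0*(5*(-4 + 5)) = 0*(5*1) = 0*5 = 0)
b(c) = 0 (b(c) = -3*0 = 0)
j = 15 (j = ((2 - 1*4) - 1*(-9)) - 1*(-8) = ((2 - 4) + 9) + 8 = (-2 + 9) + 8 = 7 + 8 = 15)
21*(j + b(0)) = 21*(15 + 0) = 21*15 = 315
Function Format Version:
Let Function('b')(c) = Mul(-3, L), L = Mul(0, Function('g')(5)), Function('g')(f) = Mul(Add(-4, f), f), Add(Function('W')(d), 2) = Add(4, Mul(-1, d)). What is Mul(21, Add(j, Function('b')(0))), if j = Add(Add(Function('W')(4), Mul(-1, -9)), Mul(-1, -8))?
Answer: 315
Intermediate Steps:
Function('W')(d) = Add(2, Mul(-1, d)) (Function('W')(d) = Add(-2, Add(4, Mul(-1, d))) = Add(2, Mul(-1, d)))
Function('g')(f) = Mul(f, Add(-4, f))
L = 0 (L = Mul(0, Mul(5, Add(-4, 5))) = Mul(0, Mul(5, 1)) = Mul(0, 5) = 0)
Function('b')(c) = 0 (Function('b')(c) = Mul(-3, 0) = 0)
j = 15 (j = Add(Add(Add(2, Mul(-1, 4)), Mul(-1, -9)), Mul(-1, -8)) = Add(Add(Add(2, -4), 9), 8) = Add(Add(-2, 9), 8) = Add(7, 8) = 15)
Mul(21, Add(j, Function('b')(0))) = Mul(21, Add(15, 0)) = Mul(21, 15) = 315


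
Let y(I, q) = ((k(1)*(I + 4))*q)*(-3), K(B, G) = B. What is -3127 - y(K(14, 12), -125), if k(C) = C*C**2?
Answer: -9877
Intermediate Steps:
k(C) = C**3
y(I, q) = -3*q*(4 + I) (y(I, q) = ((1**3*(I + 4))*q)*(-3) = ((1*(4 + I))*q)*(-3) = ((4 + I)*q)*(-3) = (q*(4 + I))*(-3) = -3*q*(4 + I))
-3127 - y(K(14, 12), -125) = -3127 - (-3)*(-125)*(4 + 14) = -3127 - (-3)*(-125)*18 = -3127 - 1*6750 = -3127 - 6750 = -9877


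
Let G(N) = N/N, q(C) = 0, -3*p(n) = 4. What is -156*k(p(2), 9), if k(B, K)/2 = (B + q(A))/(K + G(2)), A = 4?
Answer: 208/5 ≈ 41.600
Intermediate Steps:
p(n) = -4/3 (p(n) = -⅓*4 = -4/3)
G(N) = 1
k(B, K) = 2*B/(1 + K) (k(B, K) = 2*((B + 0)/(K + 1)) = 2*(B/(1 + K)) = 2*B/(1 + K))
-156*k(p(2), 9) = -312*(-4)/(3*(1 + 9)) = -312*(-4)/(3*10) = -156*(-4/15) = 208/5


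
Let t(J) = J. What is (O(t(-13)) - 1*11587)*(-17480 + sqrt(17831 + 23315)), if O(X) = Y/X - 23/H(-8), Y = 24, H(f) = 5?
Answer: 2634494704/13 - 753574*sqrt(41146)/65 ≈ 2.0030e+8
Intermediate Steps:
O(X) = -23/5 + 24/X (O(X) = 24/X - 23/5 = -23/5 + 24/X)
(O(t(-13)) - 1*11587)*(-17480 + sqrt(17831 + 23315)) = ((-23/5 + 24/(-13)) - 1*11587)*(-17480 + sqrt(17831 + 23315)) = ((-23/5 + 24*(-1/13)) - 11587)*(-17480 + sqrt(41146)) = ((-23/5 - 24/13) - 11587)*(-17480 + sqrt(41146)) = (-419/65 - 11587)*(-17480 + sqrt(41146)) = -753574*(-17480 + sqrt(41146))/65 = 2634494704/13 - 753574*sqrt(41146)/65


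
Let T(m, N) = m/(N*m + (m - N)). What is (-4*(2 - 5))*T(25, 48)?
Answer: 300/1177 ≈ 0.25489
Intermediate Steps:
T(m, N) = m/(m - N + N*m)
(-4*(2 - 5))*T(25, 48) = (-4*(2 - 5))*(25/(25 - 1*48 + 48*25)) = (-4*(-3))*(25/(25 - 48 + 1200)) = 12*(25/1177) = 300/1177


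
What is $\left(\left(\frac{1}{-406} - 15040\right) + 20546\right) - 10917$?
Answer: $- \frac{2196867}{406} \approx -5411.0$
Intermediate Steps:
$\left(\left(\frac{1}{-406} - 15040\right) + 20546\right) - 10917 = \left(\left(- \frac{1}{406} - 15040\right) + 20546\right) - 10917 = \left(- \frac{6106241}{406} + 20546\right) - 10917 = \frac{2235435}{406} - 10917 = - \frac{2196867}{406}$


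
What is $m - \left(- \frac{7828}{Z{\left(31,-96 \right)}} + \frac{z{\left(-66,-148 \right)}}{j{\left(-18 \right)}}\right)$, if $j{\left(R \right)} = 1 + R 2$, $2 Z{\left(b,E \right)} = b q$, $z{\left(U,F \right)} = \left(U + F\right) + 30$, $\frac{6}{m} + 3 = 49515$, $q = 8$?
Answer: $\frac{518152417}{8953420} \approx 57.872$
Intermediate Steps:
$m = \frac{1}{8252}$ ($m = \frac{6}{-3 + 49515} = \frac{6}{49512} = 6 \cdot \frac{1}{49512} = \frac{1}{8252} \approx 0.00012118$)
$z{\left(U,F \right)} = 30 + F + U$ ($z{\left(U,F \right)} = \left(F + U\right) + 30 = 30 + F + U$)
$Z{\left(b,E \right)} = 4 b$ ($Z{\left(b,E \right)} = \frac{b 8}{2} = \frac{8 b}{2} = 4 b$)
$j{\left(R \right)} = 1 + 2 R$
$m - \left(- \frac{7828}{Z{\left(31,-96 \right)}} + \frac{z{\left(-66,-148 \right)}}{j{\left(-18 \right)}}\right) = \frac{1}{8252} - \left(- \frac{7828}{4 \cdot 31} + \frac{30 - 148 - 66}{1 + 2 \left(-18\right)}\right) = \frac{1}{8252} - \left(- \frac{7828}{124} - \frac{184}{1 - 36}\right) = \frac{1}{8252} - \left(\left(-7828\right) \frac{1}{124} - \frac{184}{-35}\right) = \frac{1}{8252} - \left(- \frac{1957}{31} - - \frac{184}{35}\right) = \frac{1}{8252} - \left(- \frac{1957}{31} + \frac{184}{35}\right) = \frac{1}{8252} - - \frac{62791}{1085} = \frac{1}{8252} + \frac{62791}{1085} = \frac{518152417}{8953420}$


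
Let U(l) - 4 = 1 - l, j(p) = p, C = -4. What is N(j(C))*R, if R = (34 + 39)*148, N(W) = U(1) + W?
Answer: 0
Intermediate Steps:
U(l) = 5 - l (U(l) = 4 + (1 - l) = 5 - l)
N(W) = 4 + W (N(W) = (5 - 1*1) + W = (5 - 1) + W = 4 + W)
R = 10804 (R = 73*148 = 10804)
N(j(C))*R = (4 - 4)*10804 = 0*10804 = 0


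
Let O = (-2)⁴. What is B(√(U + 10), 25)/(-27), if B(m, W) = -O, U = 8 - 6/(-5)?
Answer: 16/27 ≈ 0.59259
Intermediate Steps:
U = 46/5 (U = 8 - 6*(-⅕) = 8 + 6/5 = 46/5 ≈ 9.2000)
O = 16
B(m, W) = -16 (B(m, W) = -1*16 = -16)
B(√(U + 10), 25)/(-27) = -16/(-27) = -16*(-1/27) = 16/27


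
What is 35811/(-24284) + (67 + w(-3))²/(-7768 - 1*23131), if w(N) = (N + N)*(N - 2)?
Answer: -1335012245/750351316 ≈ -1.7792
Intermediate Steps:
w(N) = 2*N*(-2 + N) (w(N) = (2*N)*(-2 + N) = 2*N*(-2 + N))
35811/(-24284) + (67 + w(-3))²/(-7768 - 1*23131) = 35811/(-24284) + (67 + 2*(-3)*(-2 - 3))²/(-7768 - 1*23131) = 35811*(-1/24284) + (67 + 2*(-3)*(-5))²/(-7768 - 23131) = -35811/24284 + (67 + 30)²/(-30899) = -35811/24284 + 97²*(-1/30899) = -35811/24284 + 9409*(-1/30899) = -35811/24284 - 9409/30899 = -1335012245/750351316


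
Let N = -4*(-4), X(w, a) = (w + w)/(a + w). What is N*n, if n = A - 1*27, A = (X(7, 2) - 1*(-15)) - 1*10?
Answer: -2944/9 ≈ -327.11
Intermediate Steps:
X(w, a) = 2*w/(a + w) (X(w, a) = (2*w)/(a + w) = 2*w/(a + w))
N = 16
A = 59/9 (A = (2*7/(2 + 7) - 1*(-15)) - 1*10 = (2*7/9 + 15) - 10 = (2*7*(⅑) + 15) - 10 = (14/9 + 15) - 10 = 149/9 - 10 = 59/9 ≈ 6.5556)
n = -184/9 (n = 59/9 - 1*27 = 59/9 - 27 = -184/9 ≈ -20.444)
N*n = 16*(-184/9) = -2944/9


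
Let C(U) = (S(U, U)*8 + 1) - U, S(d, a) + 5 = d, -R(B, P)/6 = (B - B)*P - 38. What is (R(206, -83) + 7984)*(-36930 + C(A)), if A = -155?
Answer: -312499448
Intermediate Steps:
R(B, P) = 228 (R(B, P) = -6*((B - B)*P - 38) = -6*(0*P - 38) = -6*(0 - 38) = -6*(-38) = 228)
S(d, a) = -5 + d
C(U) = -39 + 7*U (C(U) = ((-5 + U)*8 + 1) - U = ((-40 + 8*U) + 1) - U = (-39 + 8*U) - U = -39 + 7*U)
(R(206, -83) + 7984)*(-36930 + C(A)) = (228 + 7984)*(-36930 + (-39 + 7*(-155))) = 8212*(-36930 + (-39 - 1085)) = 8212*(-36930 - 1124) = 8212*(-38054) = -312499448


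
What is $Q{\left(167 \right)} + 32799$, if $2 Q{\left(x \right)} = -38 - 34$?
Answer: $32763$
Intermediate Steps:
$Q{\left(x \right)} = -36$ ($Q{\left(x \right)} = \frac{-38 - 34}{2} = \frac{1}{2} \left(-72\right) = -36$)
$Q{\left(167 \right)} + 32799 = -36 + 32799 = 32763$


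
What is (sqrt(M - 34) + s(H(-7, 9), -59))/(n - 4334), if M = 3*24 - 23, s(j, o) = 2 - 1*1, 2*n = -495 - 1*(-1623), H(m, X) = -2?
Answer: -1/3770 - sqrt(15)/3770 ≈ -0.0012926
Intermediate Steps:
n = 564 (n = (-495 - 1*(-1623))/2 = (-495 + 1623)/2 = (1/2)*1128 = 564)
s(j, o) = 1 (s(j, o) = 2 - 1 = 1)
M = 49 (M = 72 - 23 = 49)
(sqrt(M - 34) + s(H(-7, 9), -59))/(n - 4334) = (sqrt(49 - 34) + 1)/(564 - 4334) = (sqrt(15) + 1)/(-3770) = (1 + sqrt(15))*(-1/3770) = -1/3770 - sqrt(15)/3770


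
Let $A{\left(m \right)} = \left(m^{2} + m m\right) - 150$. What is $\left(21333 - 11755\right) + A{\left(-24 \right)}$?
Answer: $10580$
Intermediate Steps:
$A{\left(m \right)} = -150 + 2 m^{2}$ ($A{\left(m \right)} = \left(m^{2} + m^{2}\right) - 150 = 2 m^{2} - 150 = -150 + 2 m^{2}$)
$\left(21333 - 11755\right) + A{\left(-24 \right)} = \left(21333 - 11755\right) - \left(150 - 2 \left(-24\right)^{2}\right) = 9578 + \left(-150 + 2 \cdot 576\right) = 9578 + \left(-150 + 1152\right) = 9578 + 1002 = 10580$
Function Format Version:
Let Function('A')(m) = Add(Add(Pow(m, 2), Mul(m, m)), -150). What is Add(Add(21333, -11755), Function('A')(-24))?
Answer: 10580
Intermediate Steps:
Function('A')(m) = Add(-150, Mul(2, Pow(m, 2))) (Function('A')(m) = Add(Add(Pow(m, 2), Pow(m, 2)), -150) = Add(Mul(2, Pow(m, 2)), -150) = Add(-150, Mul(2, Pow(m, 2))))
Add(Add(21333, -11755), Function('A')(-24)) = Add(Add(21333, -11755), Add(-150, Mul(2, Pow(-24, 2)))) = Add(9578, Add(-150, Mul(2, 576))) = Add(9578, Add(-150, 1152)) = Add(9578, 1002) = 10580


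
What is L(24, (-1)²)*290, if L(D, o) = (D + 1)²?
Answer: 181250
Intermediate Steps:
L(D, o) = (1 + D)²
L(24, (-1)²)*290 = (1 + 24)²*290 = 25²*290 = 625*290 = 181250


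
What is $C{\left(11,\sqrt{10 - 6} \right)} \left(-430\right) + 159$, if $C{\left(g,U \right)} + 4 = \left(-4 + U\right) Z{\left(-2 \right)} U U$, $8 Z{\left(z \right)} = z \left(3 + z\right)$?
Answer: $1019$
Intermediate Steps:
$Z{\left(z \right)} = \frac{z \left(3 + z\right)}{8}$
$C{\left(g,U \right)} = -4 + U^{2} \left(1 - \frac{U}{4}\right)$ ($C{\left(g,U \right)} = -4 + \left(-4 + U\right) \frac{1}{8} \left(-2\right) \left(3 - 2\right) U U = -4 + \left(-4 + U\right) \frac{1}{8} \left(-2\right) 1 U U = -4 + \left(-4 + U\right) \left(- \frac{1}{4}\right) U U = -4 + \left(1 - \frac{U}{4}\right) U U = -4 + U \left(1 - \frac{U}{4}\right) U = -4 + U^{2} \left(1 - \frac{U}{4}\right)$)
$C{\left(11,\sqrt{10 - 6} \right)} \left(-430\right) + 159 = \left(-4 + \left(\sqrt{10 - 6}\right)^{2} - \frac{\left(\sqrt{10 - 6}\right)^{3}}{4}\right) \left(-430\right) + 159 = \left(-4 + \left(\sqrt{4}\right)^{2} - \frac{\left(\sqrt{4}\right)^{3}}{4}\right) \left(-430\right) + 159 = \left(-4 + 2^{2} - \frac{2^{3}}{4}\right) \left(-430\right) + 159 = \left(-4 + 4 - 2\right) \left(-430\right) + 159 = \left(-2\right) \left(-430\right) + 159 = 860 + 159 = 1019$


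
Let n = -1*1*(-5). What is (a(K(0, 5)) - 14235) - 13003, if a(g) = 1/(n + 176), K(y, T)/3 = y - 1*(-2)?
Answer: -4930077/181 ≈ -27238.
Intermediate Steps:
K(y, T) = 6 + 3*y (K(y, T) = 3*(y - 1*(-2)) = 3*(y + 2) = 3*(2 + y) = 6 + 3*y)
n = 5 (n = -1*(-5) = 5)
a(g) = 1/181 (a(g) = 1/(5 + 176) = 1/181)
(a(K(0, 5)) - 14235) - 13003 = (1/181 - 14235) - 13003 = -2576534/181 - 13003 = -4930077/181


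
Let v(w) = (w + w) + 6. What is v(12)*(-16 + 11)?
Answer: -150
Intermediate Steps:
v(w) = 6 + 2*w (v(w) = 2*w + 6 = 6 + 2*w)
v(12)*(-16 + 11) = (6 + 2*12)*(-16 + 11) = (6 + 24)*(-5) = 30*(-5) = -150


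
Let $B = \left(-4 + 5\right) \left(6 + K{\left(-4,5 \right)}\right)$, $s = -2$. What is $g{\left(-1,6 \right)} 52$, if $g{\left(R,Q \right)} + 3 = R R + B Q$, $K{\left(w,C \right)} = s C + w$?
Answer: $-2600$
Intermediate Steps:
$K{\left(w,C \right)} = w - 2 C$ ($K{\left(w,C \right)} = - 2 C + w = w - 2 C$)
$B = -8$ ($B = \left(-4 + 5\right) \left(6 - 14\right) = 1 \left(6 - 14\right) = 1 \left(-8\right) = -8$)
$g{\left(R,Q \right)} = -3 + R^{2} - 8 Q$ ($g{\left(R,Q \right)} = -3 - \left(8 Q - R R\right) = -3 - \left(- R^{2} + 8 Q\right) = -3 + R^{2} - 8 Q$)
$g{\left(-1,6 \right)} 52 = \left(-3 + \left(-1\right)^{2} - 48\right) 52 = \left(-3 + 1 - 48\right) 52 = \left(-50\right) 52 = -2600$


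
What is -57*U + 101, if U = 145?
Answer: -8164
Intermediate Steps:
-57*U + 101 = -57*145 + 101 = -8265 + 101 = -8164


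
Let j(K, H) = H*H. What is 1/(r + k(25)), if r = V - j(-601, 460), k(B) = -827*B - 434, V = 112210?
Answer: -1/120499 ≈ -8.2988e-6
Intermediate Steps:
j(K, H) = H²
k(B) = -434 - 827*B
r = -99390 (r = 112210 - 1*460² = 112210 - 1*211600 = 112210 - 211600 = -99390)
1/(r + k(25)) = 1/(-99390 + (-434 - 827*25)) = 1/(-99390 + (-434 - 20675)) = 1/(-99390 - 21109) = 1/(-120499) = -1/120499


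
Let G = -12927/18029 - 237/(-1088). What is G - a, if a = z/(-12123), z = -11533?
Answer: -344930976685/237799336896 ≈ -1.4505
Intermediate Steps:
a = 11533/12123 (a = -11533/(-12123) = -11533*(-1/12123) = 11533/12123 ≈ 0.95133)
G = -9791703/19615552 (G = -12927*1/18029 - 237*(-1/1088) = -12927/18029 + 237/1088 = -9791703/19615552 ≈ -0.49918)
G - a = -9791703/19615552 - 1*11533/12123 = -9791703/19615552 - 11533/12123 = -344930976685/237799336896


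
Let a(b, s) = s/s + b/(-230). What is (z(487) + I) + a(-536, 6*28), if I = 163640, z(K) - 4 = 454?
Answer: 18871653/115 ≈ 1.6410e+5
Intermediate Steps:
z(K) = 458 (z(K) = 4 + 454 = 458)
a(b, s) = 1 - b/230 (a(b, s) = 1 + b*(-1/230) = 1 - b/230)
(z(487) + I) + a(-536, 6*28) = (458 + 163640) + (1 - 1/230*(-536)) = 164098 + (1 + 268/115) = 164098 + 383/115 = 18871653/115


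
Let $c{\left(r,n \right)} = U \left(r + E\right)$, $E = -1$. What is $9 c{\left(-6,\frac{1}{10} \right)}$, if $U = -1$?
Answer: $63$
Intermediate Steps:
$c{\left(r,n \right)} = 1 - r$ ($c{\left(r,n \right)} = - (r - 1) = - (-1 + r) = 1 - r$)
$9 c{\left(-6,\frac{1}{10} \right)} = 9 \left(1 - -6\right) = 9 \left(1 + 6\right) = 9 \cdot 7 = 63$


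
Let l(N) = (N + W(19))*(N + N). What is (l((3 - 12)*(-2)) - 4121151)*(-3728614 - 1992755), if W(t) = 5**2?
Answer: 23569768896507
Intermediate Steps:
W(t) = 25
l(N) = 2*N*(25 + N) (l(N) = (N + 25)*(N + N) = (25 + N)*(2*N) = 2*N*(25 + N))
(l((3 - 12)*(-2)) - 4121151)*(-3728614 - 1992755) = (2*((3 - 12)*(-2))*(25 + (3 - 12)*(-2)) - 4121151)*(-3728614 - 1992755) = (2*(-9*(-2))*(25 - 9*(-2)) - 4121151)*(-5721369) = (2*18*(25 + 18) - 4121151)*(-5721369) = (2*18*43 - 4121151)*(-5721369) = (1548 - 4121151)*(-5721369) = -4119603*(-5721369) = 23569768896507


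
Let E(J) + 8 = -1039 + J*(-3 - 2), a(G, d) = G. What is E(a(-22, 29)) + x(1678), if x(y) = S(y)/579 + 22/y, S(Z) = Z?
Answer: -453762586/485781 ≈ -934.09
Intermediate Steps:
E(J) = -1047 - 5*J (E(J) = -8 + (-1039 + J*(-3 - 2)) = -8 + (-1039 + J*(-5)) = -8 + (-1039 - 5*J) = -1047 - 5*J)
x(y) = 22/y + y/579 (x(y) = y/579 + 22/y = 22/y + y/579)
E(a(-22, 29)) + x(1678) = (-1047 - 5*(-22)) + (22/1678 + (1/579)*1678) = (-1047 + 110) + (22*(1/1678) + 1678/579) = -937 + (11/839 + 1678/579) = -937 + 1414211/485781 = -453762586/485781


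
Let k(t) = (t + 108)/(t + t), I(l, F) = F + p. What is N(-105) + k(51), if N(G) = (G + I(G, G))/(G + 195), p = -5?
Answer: -127/153 ≈ -0.83007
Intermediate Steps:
I(l, F) = -5 + F (I(l, F) = F - 5 = -5 + F)
N(G) = (-5 + 2*G)/(195 + G) (N(G) = (G + (-5 + G))/(G + 195) = (-5 + 2*G)/(195 + G))
k(t) = (108 + t)/(2*t) (k(t) = (108 + t)/((2*t)) = (108 + t)*(1/(2*t)) = (108 + t)/(2*t))
N(-105) + k(51) = (-5 + 2*(-105))/(195 - 105) + (1/2)*(108 + 51)/51 = (-5 - 210)/90 + (1/2)*(1/51)*159 = (1/90)*(-215) + 53/34 = -43/18 + 53/34 = -127/153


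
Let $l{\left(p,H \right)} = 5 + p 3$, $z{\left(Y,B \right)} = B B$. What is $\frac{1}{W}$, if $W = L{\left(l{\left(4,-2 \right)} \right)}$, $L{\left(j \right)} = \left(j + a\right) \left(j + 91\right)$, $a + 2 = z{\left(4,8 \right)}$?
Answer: $\frac{1}{8532} \approx 0.00011721$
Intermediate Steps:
$z{\left(Y,B \right)} = B^{2}$
$a = 62$ ($a = -2 + 8^{2} = -2 + 64 = 62$)
$l{\left(p,H \right)} = 5 + 3 p$
$L{\left(j \right)} = \left(62 + j\right) \left(91 + j\right)$ ($L{\left(j \right)} = \left(j + 62\right) \left(j + 91\right) = \left(62 + j\right) \left(91 + j\right)$)
$W = 8532$ ($W = 5642 + \left(5 + 3 \cdot 4\right)^{2} + 153 \left(5 + 3 \cdot 4\right) = 5642 + \left(5 + 12\right)^{2} + 153 \left(5 + 12\right) = 5642 + 17^{2} + 153 \cdot 17 = 5642 + 289 + 2601 = 8532$)
$\frac{1}{W} = \frac{1}{8532}$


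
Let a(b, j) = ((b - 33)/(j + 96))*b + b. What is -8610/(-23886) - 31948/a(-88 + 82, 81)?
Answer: 625359196/91563 ≈ 6829.8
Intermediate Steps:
a(b, j) = b + b*(-33 + b)/(96 + j) (a(b, j) = ((-33 + b)/(96 + j))*b + b = b*(-33 + b)/(96 + j) + b = b + b*(-33 + b)/(96 + j))
-8610/(-23886) - 31948/a(-88 + 82, 81) = -8610/(-23886) - 31948*(96 + 81)/((-88 + 82)*(63 + (-88 + 82) + 81)) = -8610*(-1/23886) - 31948*(-59/(2*(63 - 6 + 81))) = 1435/3981 - 31948/((-6*1/177*138)) = 1435/3981 - 31948/(-276/59) = 1435/3981 - 31948*(-59/276) = 1435/3981 + 471233/69 = 625359196/91563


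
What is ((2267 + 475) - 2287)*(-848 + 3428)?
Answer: 1173900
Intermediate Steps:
((2267 + 475) - 2287)*(-848 + 3428) = (2742 - 2287)*2580 = 455*2580 = 1173900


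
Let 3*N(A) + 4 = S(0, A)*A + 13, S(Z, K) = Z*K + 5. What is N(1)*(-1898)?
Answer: -26572/3 ≈ -8857.3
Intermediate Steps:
S(Z, K) = 5 + K*Z (S(Z, K) = K*Z + 5 = 5 + K*Z)
N(A) = 3 + 5*A/3 (N(A) = -4/3 + ((5 + A*0)*A + 13)/3 = -4/3 + ((5 + 0)*A + 13)/3 = -4/3 + (5*A + 13)/3 = -4/3 + (13 + 5*A)/3 = -4/3 + (13/3 + 5*A/3) = 3 + 5*A/3)
N(1)*(-1898) = (3 + (5/3)*1)*(-1898) = (3 + 5/3)*(-1898) = (14/3)*(-1898) = -26572/3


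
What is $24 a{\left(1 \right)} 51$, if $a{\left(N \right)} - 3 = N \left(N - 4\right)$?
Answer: $0$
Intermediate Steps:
$a{\left(N \right)} = 3 + N \left(-4 + N\right)$ ($a{\left(N \right)} = 3 + N \left(N - 4\right) = 3 + N \left(-4 + N\right)$)
$24 a{\left(1 \right)} 51 = 24 \left(3 + 1^{2} - 4\right) 51 = 24 \left(3 + 1 - 4\right) 51 = 24 \cdot 0 \cdot 51 = 0 \cdot 51 = 0$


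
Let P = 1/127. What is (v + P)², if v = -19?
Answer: 5817744/16129 ≈ 360.70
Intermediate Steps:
P = 1/127 ≈ 0.0078740
(v + P)² = (-19 + 1/127)² = (-2412/127)² = 5817744/16129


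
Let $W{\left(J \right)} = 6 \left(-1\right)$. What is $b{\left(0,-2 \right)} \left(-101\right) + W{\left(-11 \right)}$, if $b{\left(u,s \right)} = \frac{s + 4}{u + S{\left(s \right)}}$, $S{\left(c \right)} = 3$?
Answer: $- \frac{220}{3} \approx -73.333$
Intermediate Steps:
$b{\left(u,s \right)} = \frac{4 + s}{3 + u}$ ($b{\left(u,s \right)} = \frac{s + 4}{u + 3} = \frac{4 + s}{3 + u}$)
$W{\left(J \right)} = -6$
$b{\left(0,-2 \right)} \left(-101\right) + W{\left(-11 \right)} = \frac{4 - 2}{3 + 0} \left(-101\right) - 6 = \frac{1}{3} \cdot 2 \left(-101\right) - 6 = \frac{2}{3} \left(-101\right) - 6 = - \frac{202}{3} - 6 = - \frac{220}{3}$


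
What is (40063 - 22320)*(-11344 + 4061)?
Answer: -129222269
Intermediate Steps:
(40063 - 22320)*(-11344 + 4061) = 17743*(-7283) = -129222269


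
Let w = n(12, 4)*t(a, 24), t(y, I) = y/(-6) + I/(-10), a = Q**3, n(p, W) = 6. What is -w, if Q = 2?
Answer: 112/5 ≈ 22.400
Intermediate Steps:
a = 8 (a = 2**3 = 8)
t(y, I) = -y/6 - I/10 (t(y, I) = y*(-1/6) + I*(-1/10) = -y/6 - I/10)
w = -112/5 (w = 6*(-1/6*8 - 1/10*24) = 6*(-4/3 - 12/5) = 6*(-56/15) = -112/5 ≈ -22.400)
-w = -1*(-112/5) = 112/5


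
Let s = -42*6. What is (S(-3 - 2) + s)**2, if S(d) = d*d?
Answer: 51529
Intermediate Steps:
S(d) = d**2
s = -252
(S(-3 - 2) + s)**2 = ((-3 - 2)**2 - 252)**2 = ((-5)**2 - 252)**2 = (25 - 252)**2 = (-227)**2 = 51529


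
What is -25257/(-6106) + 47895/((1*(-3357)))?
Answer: -69219707/6832614 ≈ -10.131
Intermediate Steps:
-25257/(-6106) + 47895/((1*(-3357))) = -25257*(-1/6106) + 47895/(-3357) = 25257/6106 + 47895*(-1/3357) = 25257/6106 - 15965/1119 = -69219707/6832614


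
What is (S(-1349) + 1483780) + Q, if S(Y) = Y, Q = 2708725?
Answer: 4191156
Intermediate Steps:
(S(-1349) + 1483780) + Q = (-1349 + 1483780) + 2708725 = 1482431 + 2708725 = 4191156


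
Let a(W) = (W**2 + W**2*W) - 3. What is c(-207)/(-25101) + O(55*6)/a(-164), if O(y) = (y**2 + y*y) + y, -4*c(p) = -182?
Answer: -11349510901/220088128302 ≈ -0.051568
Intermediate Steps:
c(p) = 91/2 (c(p) = -1/4*(-182) = 91/2)
a(W) = -3 + W**2 + W**3 (a(W) = (W**2 + W**3) - 3 = -3 + W**2 + W**3)
O(y) = y + 2*y**2 (O(y) = (y**2 + y**2) + y = 2*y**2 + y = y + 2*y**2)
c(-207)/(-25101) + O(55*6)/a(-164) = (91/2)/(-25101) + ((55*6)*(1 + 2*(55*6)))/(-3 + (-164)**2 + (-164)**3) = (91/2)*(-1/25101) + (330*(1 + 2*330))/(-3 + 26896 - 4410944) = -91/50202 + (330*(1 + 660))/(-4384051) = -91/50202 + (330*661)*(-1/4384051) = -91/50202 + 218130*(-1/4384051) = -91/50202 - 218130/4384051 = -11349510901/220088128302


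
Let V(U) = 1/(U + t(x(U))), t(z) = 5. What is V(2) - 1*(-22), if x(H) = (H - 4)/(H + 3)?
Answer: 155/7 ≈ 22.143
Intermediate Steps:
x(H) = (-4 + H)/(3 + H)
V(U) = 1/(5 + U) (V(U) = 1/(U + 5) = 1/(5 + U))
V(2) - 1*(-22) = 1/(5 + 2) - 1*(-22) = 1/7 + 22 = 155/7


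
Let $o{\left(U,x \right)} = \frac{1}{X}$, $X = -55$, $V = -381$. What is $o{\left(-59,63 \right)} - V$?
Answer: $\frac{20954}{55} \approx 380.98$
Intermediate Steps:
$o{\left(U,x \right)} = - \frac{1}{55}$ ($o{\left(U,x \right)} = \frac{1}{-55} = - \frac{1}{55}$)
$o{\left(-59,63 \right)} - V = - \frac{1}{55} - -381 = - \frac{1}{55} + 381 = \frac{20954}{55}$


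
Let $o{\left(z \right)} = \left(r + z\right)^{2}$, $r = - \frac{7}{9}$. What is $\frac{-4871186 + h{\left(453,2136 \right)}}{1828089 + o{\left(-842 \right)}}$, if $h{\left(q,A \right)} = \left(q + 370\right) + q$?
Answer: $- \frac{197231355}{102803717} \approx -1.9185$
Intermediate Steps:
$r = - \frac{7}{9}$ ($r = \left(-7\right) \frac{1}{9} = - \frac{7}{9} \approx -0.77778$)
$o{\left(z \right)} = \left(- \frac{7}{9} + z\right)^{2}$
$h{\left(q,A \right)} = 370 + 2 q$ ($h{\left(q,A \right)} = \left(370 + q\right) + q = 370 + 2 q$)
$\frac{-4871186 + h{\left(453,2136 \right)}}{1828089 + o{\left(-842 \right)}} = \frac{-4871186 + \left(370 + 2 \cdot 453\right)}{1828089 + \frac{\left(-7 + 9 \left(-842\right)\right)^{2}}{81}} = \frac{-4871186 + \left(370 + 906\right)}{1828089 + \frac{\left(-7 - 7578\right)^{2}}{81}} = \frac{-4871186 + 1276}{1828089 + \frac{\left(-7585\right)^{2}}{81}} = - \frac{4869910}{1828089 + \frac{1}{81} \cdot 57532225} = - \frac{4869910}{1828089 + \frac{57532225}{81}} = - \frac{4869910}{\frac{205607434}{81}} = \left(-4869910\right) \frac{81}{205607434} = - \frac{197231355}{102803717}$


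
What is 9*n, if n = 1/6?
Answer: 3/2 ≈ 1.5000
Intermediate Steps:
n = ⅙ ≈ 0.16667
9*n = 9*(⅙) = 3/2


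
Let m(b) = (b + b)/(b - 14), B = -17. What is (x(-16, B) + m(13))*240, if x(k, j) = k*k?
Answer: 55200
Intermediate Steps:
x(k, j) = k²
m(b) = 2*b/(-14 + b) (m(b) = (2*b)/(-14 + b) = 2*b/(-14 + b))
(x(-16, B) + m(13))*240 = ((-16)² + 2*13/(-14 + 13))*240 = (256 + 2*13/(-1))*240 = (256 + 2*13*(-1))*240 = (256 - 26)*240 = 230*240 = 55200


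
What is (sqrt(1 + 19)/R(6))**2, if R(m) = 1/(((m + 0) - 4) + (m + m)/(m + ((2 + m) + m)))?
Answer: 676/5 ≈ 135.20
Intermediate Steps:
R(m) = 1/(-4 + m + 2*m/(2 + 3*m)) (R(m) = 1/((m - 4) + (2*m)/(m + (2 + 2*m))) = 1/((-4 + m) + (2*m)/(2 + 3*m)) = 1/((-4 + m) + 2*m/(2 + 3*m)) = 1/(-4 + m + 2*m/(2 + 3*m)))
(sqrt(1 + 19)/R(6))**2 = (sqrt(1 + 19)/(((2 + 3*6)/(-8 - 8*6 + 3*6**2))))**2 = (sqrt(20)/(((2 + 18)/(-8 - 48 + 3*36))))**2 = ((2*sqrt(5))/((20/(-8 - 48 + 108))))**2 = ((2*sqrt(5))/((20/52)))**2 = ((2*sqrt(5))/(((1/52)*20)))**2 = ((2*sqrt(5))/(5/13))**2 = ((2*sqrt(5))*(13/5))**2 = (26*sqrt(5)/5)**2 = 676/5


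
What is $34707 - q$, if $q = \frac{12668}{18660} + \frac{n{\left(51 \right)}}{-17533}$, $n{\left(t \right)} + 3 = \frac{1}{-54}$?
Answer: $\frac{51096242529407}{1472246010} \approx 34706.0$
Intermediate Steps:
$n{\left(t \right)} = - \frac{163}{54}$ ($n{\left(t \right)} = -3 + \frac{1}{-54} = -3 - \frac{1}{54} = - \frac{163}{54}$)
$q = \frac{999739663}{1472246010}$ ($q = \frac{12668}{18660} - \frac{163}{54 \left(-17533\right)} = 12668 \cdot \frac{1}{18660} - - \frac{163}{946782} = \frac{3167}{4665} + \frac{163}{946782} = \frac{999739663}{1472246010} \approx 0.67906$)
$34707 - q = 34707 - \frac{999739663}{1472246010} = \frac{51096242529407}{1472246010}$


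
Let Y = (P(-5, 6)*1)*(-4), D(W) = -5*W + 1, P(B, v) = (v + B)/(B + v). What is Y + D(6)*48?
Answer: -1396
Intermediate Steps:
P(B, v) = 1 (P(B, v) = (B + v)/(B + v) = 1)
D(W) = 1 - 5*W
Y = -4 (Y = (1*1)*(-4) = 1*(-4) = -4)
Y + D(6)*48 = -4 + (1 - 5*6)*48 = -4 + (1 - 30)*48 = -4 - 29*48 = -4 - 1392 = -1396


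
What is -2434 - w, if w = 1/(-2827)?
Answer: -6880917/2827 ≈ -2434.0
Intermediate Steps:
w = -1/2827 ≈ -0.00035373
-2434 - w = -2434 - 1*(-1/2827) = -2434 + 1/2827 = -6880917/2827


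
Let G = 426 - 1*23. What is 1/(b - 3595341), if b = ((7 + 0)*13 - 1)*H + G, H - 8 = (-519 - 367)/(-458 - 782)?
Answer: -62/222837529 ≈ -2.7823e-7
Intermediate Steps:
H = 5403/620 (H = 8 + (-519 - 367)/(-458 - 782) = 8 - 886/(-1240) = 8 - 886*(-1/1240) = 8 + 443/620 = 5403/620 ≈ 8.7145)
G = 403 (G = 426 - 23 = 403)
b = 73613/62 (b = ((7 + 0)*13 - 1)*(5403/620) + 403 = (7*13 - 1)*(5403/620) + 403 = (91 - 1)*(5403/620) + 403 = 90*(5403/620) + 403 = 48627/62 + 403 = 73613/62 ≈ 1187.3)
1/(b - 3595341) = 1/(73613/62 - 3595341) = 1/(-222837529/62) = -62/222837529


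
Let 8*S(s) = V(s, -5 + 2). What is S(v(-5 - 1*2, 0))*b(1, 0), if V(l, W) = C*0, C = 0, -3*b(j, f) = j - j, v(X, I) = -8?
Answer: 0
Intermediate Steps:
b(j, f) = 0 (b(j, f) = -(j - j)/3 = -⅓*0 = 0)
V(l, W) = 0 (V(l, W) = 0*0 = 0)
S(s) = 0 (S(s) = (⅛)*0 = 0)
S(v(-5 - 1*2, 0))*b(1, 0) = 0*0 = 0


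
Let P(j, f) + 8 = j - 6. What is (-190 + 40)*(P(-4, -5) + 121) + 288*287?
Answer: 67206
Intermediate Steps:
P(j, f) = -14 + j (P(j, f) = -8 + (j - 6) = -8 + (-6 + j) = -14 + j)
(-190 + 40)*(P(-4, -5) + 121) + 288*287 = (-190 + 40)*((-14 - 4) + 121) + 288*287 = -150*(-18 + 121) + 82656 = -150*103 + 82656 = -15450 + 82656 = 67206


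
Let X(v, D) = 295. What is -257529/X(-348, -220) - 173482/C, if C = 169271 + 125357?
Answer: -37963215701/43457630 ≈ -873.57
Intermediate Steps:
C = 294628
-257529/X(-348, -220) - 173482/C = -257529/295 - 173482/294628 = -257529*1/295 - 173482*1/294628 = -257529/295 - 86741/147314 = -37963215701/43457630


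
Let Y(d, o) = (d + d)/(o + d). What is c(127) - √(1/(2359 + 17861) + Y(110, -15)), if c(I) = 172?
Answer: 172 - √85451140455/192090 ≈ 170.48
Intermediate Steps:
Y(d, o) = 2*d/(d + o) (Y(d, o) = (2*d)/(d + o) = 2*d/(d + o))
c(127) - √(1/(2359 + 17861) + Y(110, -15)) = 172 - √(1/(2359 + 17861) + 2*110/(110 - 15)) = 172 - √(1/20220 + 2*110/95) = 172 - √(1/20220 + 2*110*(1/95)) = 172 - √(1/20220 + 44/19) = 172 - √(889699/384180) = 172 - √85451140455/192090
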